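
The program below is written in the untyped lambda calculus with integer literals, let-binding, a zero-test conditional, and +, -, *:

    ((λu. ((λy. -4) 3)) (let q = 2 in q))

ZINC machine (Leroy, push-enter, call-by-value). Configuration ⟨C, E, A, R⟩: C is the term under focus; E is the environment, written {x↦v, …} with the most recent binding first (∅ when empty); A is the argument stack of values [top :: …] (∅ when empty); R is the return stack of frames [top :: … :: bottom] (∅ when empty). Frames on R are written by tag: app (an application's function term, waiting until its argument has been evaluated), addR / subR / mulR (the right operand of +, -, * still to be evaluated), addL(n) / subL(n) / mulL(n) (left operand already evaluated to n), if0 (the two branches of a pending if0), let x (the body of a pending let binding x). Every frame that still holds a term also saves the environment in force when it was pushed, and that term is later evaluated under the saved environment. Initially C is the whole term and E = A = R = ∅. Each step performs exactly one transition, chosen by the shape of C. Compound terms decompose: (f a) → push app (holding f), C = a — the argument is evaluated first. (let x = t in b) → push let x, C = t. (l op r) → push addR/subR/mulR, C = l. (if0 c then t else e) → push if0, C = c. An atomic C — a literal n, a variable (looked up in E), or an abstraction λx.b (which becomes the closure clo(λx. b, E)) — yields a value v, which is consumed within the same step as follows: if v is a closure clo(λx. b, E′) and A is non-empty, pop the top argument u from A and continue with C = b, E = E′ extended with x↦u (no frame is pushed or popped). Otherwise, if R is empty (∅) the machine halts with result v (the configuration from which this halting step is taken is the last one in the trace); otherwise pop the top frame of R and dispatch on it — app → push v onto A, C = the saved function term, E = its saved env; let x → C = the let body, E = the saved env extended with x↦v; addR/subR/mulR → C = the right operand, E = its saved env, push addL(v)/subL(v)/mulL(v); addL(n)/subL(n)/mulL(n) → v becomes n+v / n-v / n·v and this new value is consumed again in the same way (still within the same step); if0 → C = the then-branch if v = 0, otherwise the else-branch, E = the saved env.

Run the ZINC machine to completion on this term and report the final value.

Answer: -4

Execution trace:
[0] <C=((λu. ((λy. -4) 3)) (let q = 2 in q)), E=∅, A=∅, R=∅>
[1] <C=(let q = 2 in q), E=∅, A=∅, R=[app]>
[2] <C=2, E=∅, A=∅, R=[let q :: app]>
[3] <C=q, E={q↦2}, A=∅, R=[app]>
[4] <C=(λu. ((λy. -4) 3)), E=∅, A=[2], R=∅>
[5] <C=((λy. -4) 3), E={u↦2}, A=∅, R=∅>
[6] <C=3, E={u↦2}, A=∅, R=[app]>
[7] <C=(λy. -4), E={u↦2}, A=[3], R=∅>
[8] <C=-4, E={y↦3, u↦2}, A=∅, R=∅>
→ final value -4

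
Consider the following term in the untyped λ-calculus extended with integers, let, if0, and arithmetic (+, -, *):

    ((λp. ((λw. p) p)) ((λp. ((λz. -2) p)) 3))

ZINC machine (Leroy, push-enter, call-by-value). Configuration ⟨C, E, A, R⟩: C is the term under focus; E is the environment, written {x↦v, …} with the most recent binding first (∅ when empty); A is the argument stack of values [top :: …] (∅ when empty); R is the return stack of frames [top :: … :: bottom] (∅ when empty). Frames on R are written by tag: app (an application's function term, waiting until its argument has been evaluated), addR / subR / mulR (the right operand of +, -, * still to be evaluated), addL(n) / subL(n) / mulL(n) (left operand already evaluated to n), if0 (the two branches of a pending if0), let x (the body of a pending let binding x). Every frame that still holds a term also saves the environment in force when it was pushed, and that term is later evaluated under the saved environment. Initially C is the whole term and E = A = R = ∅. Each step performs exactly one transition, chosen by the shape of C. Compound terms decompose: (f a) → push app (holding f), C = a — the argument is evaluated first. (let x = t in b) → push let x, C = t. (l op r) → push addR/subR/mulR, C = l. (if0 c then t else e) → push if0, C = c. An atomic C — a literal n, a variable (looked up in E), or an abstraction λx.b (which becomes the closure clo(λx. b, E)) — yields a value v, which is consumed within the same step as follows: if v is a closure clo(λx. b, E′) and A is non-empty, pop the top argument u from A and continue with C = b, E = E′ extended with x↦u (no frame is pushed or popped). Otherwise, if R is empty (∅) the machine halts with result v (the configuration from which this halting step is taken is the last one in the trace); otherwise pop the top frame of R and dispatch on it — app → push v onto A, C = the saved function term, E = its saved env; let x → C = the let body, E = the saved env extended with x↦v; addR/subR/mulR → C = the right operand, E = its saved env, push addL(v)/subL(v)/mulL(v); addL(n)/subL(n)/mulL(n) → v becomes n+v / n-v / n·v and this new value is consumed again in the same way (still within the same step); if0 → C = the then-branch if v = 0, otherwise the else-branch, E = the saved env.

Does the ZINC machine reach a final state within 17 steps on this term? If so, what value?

Answer: -2

Machine steps:
step 0: ⟨C=((λp. ((λw. p) p)) ((λp. ((λz. -2) p)) 3)); E=∅; A=∅; R=∅⟩
step 1: ⟨C=((λp. ((λz. -2) p)) 3); E=∅; A=∅; R=[app]⟩
step 2: ⟨C=3; E=∅; A=∅; R=[app :: app]⟩
step 3: ⟨C=(λp. ((λz. -2) p)); E=∅; A=[3]; R=[app]⟩
step 4: ⟨C=((λz. -2) p); E={p↦3}; A=∅; R=[app]⟩
step 5: ⟨C=p; E={p↦3}; A=∅; R=[app :: app]⟩
step 6: ⟨C=(λz. -2); E={p↦3}; A=[3]; R=[app]⟩
step 7: ⟨C=-2; E={z↦3, p↦3}; A=∅; R=[app]⟩
step 8: ⟨C=(λp. ((λw. p) p)); E=∅; A=[-2]; R=∅⟩
step 9: ⟨C=((λw. p) p); E={p↦-2}; A=∅; R=∅⟩
step 10: ⟨C=p; E={p↦-2}; A=∅; R=[app]⟩
step 11: ⟨C=(λw. p); E={p↦-2}; A=[-2]; R=∅⟩
step 12: ⟨C=p; E={w↦-2, p↦-2}; A=∅; R=∅⟩
→ final value -2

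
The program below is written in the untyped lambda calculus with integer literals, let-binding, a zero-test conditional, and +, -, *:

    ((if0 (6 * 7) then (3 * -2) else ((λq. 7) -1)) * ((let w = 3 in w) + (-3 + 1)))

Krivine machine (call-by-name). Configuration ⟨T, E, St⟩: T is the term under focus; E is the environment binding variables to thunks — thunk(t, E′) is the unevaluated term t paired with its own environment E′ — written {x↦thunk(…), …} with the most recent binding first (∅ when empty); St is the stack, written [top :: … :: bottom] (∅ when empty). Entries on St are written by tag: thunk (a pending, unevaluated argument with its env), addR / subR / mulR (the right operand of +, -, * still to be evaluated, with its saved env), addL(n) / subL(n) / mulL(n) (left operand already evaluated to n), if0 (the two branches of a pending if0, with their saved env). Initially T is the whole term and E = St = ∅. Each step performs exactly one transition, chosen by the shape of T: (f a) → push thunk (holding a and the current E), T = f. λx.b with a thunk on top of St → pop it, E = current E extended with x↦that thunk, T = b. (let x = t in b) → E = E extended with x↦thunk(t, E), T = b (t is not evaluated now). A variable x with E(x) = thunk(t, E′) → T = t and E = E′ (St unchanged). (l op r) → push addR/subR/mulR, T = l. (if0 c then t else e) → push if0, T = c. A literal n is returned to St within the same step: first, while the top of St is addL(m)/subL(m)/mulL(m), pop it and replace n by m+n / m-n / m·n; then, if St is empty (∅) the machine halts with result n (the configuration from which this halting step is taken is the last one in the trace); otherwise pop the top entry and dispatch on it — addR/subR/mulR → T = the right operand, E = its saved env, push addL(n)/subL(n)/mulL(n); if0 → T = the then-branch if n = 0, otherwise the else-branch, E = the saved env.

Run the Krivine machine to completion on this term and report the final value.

Answer: 7

Execution trace:
t=0: <T=((if0 (6 * 7) then (3 * -2) else ((λq. 7) -1)) * ((let w = 3 in w) + (-3 + 1))), E=∅, St=∅>
t=1: <T=(if0 (6 * 7) then (3 * -2) else ((λq. 7) -1)), E=∅, St=[mulR]>
t=2: <T=(6 * 7), E=∅, St=[if0 :: mulR]>
t=3: <T=6, E=∅, St=[mulR :: if0 :: mulR]>
t=4: <T=7, E=∅, St=[mulL(6) :: if0 :: mulR]>
t=5: <T=((λq. 7) -1), E=∅, St=[mulR]>
t=6: <T=(λq. 7), E=∅, St=[thunk :: mulR]>
t=7: <T=7, E={q↦thunk(-1, ∅)}, St=[mulR]>
t=8: <T=((let w = 3 in w) + (-3 + 1)), E=∅, St=[mulL(7)]>
t=9: <T=(let w = 3 in w), E=∅, St=[addR :: mulL(7)]>
t=10: <T=w, E={w↦thunk(3, ∅)}, St=[addR :: mulL(7)]>
t=11: <T=3, E=∅, St=[addR :: mulL(7)]>
t=12: <T=(-3 + 1), E=∅, St=[addL(3) :: mulL(7)]>
t=13: <T=-3, E=∅, St=[addR :: addL(3) :: mulL(7)]>
t=14: <T=1, E=∅, St=[addL(-3) :: addL(3) :: mulL(7)]>
→ final value 7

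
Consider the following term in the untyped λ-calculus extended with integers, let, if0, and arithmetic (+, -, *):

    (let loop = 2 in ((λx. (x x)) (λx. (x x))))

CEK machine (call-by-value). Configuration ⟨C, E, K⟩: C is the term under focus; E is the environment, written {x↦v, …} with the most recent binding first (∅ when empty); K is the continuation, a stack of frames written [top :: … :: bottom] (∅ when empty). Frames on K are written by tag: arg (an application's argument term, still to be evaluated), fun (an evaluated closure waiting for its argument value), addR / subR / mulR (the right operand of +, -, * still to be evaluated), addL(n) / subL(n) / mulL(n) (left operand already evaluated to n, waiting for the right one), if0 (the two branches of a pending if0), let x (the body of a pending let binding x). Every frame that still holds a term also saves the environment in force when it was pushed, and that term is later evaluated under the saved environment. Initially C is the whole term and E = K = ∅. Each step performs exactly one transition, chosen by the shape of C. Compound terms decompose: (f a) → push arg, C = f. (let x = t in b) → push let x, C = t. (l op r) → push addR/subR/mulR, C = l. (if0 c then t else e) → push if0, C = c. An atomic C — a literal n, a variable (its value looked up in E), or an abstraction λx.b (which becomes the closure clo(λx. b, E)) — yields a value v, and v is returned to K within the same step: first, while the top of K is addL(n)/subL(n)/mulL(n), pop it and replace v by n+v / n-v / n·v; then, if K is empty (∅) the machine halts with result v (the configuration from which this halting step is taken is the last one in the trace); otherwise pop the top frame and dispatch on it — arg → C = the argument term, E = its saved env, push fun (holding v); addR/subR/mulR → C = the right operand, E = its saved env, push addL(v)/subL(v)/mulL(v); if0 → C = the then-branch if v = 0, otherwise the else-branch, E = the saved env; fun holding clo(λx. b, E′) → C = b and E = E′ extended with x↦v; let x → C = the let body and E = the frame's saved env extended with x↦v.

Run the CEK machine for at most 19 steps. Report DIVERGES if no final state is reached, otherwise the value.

0. ⟨C=(let loop = 2 in ((λx. (x x)) (λx. (x x)))); E=∅; K=∅⟩
1. ⟨C=2; E=∅; K=[let loop]⟩
2. ⟨C=((λx. (x x)) (λx. (x x))); E={loop↦2}; K=∅⟩
3. ⟨C=(λx. (x x)); E={loop↦2}; K=[arg]⟩
4. ⟨C=(λx. (x x)); E={loop↦2}; K=[fun]⟩
5. ⟨C=(x x); E={x↦clo(λx. (x x), {loop↦2}), loop↦2}; K=∅⟩
6. ⟨C=x; E={x↦clo(λx. (x x), {loop↦2}), loop↦2}; K=[arg]⟩
7. ⟨C=x; E={x↦clo(λx. (x x), {loop↦2}), loop↦2}; K=[fun]⟩
… configuration repeats with period 3 (steps 5–7 recur indefinitely) …

Answer: DIVERGES (no final state within 19 steps)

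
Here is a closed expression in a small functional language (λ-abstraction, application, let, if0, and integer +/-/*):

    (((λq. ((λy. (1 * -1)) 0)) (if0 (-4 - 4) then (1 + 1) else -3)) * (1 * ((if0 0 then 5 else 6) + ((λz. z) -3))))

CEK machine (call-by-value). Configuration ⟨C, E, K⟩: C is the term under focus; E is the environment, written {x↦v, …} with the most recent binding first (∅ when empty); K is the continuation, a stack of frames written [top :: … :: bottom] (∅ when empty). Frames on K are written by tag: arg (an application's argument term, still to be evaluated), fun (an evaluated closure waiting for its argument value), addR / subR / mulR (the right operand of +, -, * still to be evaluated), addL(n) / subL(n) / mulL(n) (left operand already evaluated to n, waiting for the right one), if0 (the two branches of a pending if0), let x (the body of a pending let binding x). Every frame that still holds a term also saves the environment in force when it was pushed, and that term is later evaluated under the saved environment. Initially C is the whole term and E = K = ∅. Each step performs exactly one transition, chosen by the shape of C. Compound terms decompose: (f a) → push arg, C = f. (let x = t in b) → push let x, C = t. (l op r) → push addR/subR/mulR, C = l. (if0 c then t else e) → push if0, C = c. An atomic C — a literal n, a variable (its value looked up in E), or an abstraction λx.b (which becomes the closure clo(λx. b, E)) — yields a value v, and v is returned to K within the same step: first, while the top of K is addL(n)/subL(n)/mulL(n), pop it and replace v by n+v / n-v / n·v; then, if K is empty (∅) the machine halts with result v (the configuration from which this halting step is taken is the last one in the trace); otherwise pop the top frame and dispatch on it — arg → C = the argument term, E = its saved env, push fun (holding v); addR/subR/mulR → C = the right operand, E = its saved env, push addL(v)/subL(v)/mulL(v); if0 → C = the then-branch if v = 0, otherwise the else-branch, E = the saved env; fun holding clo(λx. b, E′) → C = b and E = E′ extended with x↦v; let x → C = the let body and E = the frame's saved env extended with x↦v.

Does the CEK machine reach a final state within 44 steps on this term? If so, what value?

Answer: -2

Execution trace:
[0] <C=(((λq. ((λy. (1 * -1)) 0)) (if0 (-4 - 4) then (1 + 1) else -3)) * (1 * ((if0 0 then 5 else 6) + ((λz. z) -3)))), E=∅, K=∅>
[1] <C=((λq. ((λy. (1 * -1)) 0)) (if0 (-4 - 4) then (1 + 1) else -3)), E=∅, K=[mulR]>
[2] <C=(λq. ((λy. (1 * -1)) 0)), E=∅, K=[arg :: mulR]>
[3] <C=(if0 (-4 - 4) then (1 + 1) else -3), E=∅, K=[fun :: mulR]>
[4] <C=(-4 - 4), E=∅, K=[if0 :: fun :: mulR]>
[5] <C=-4, E=∅, K=[subR :: if0 :: fun :: mulR]>
[6] <C=4, E=∅, K=[subL(-4) :: if0 :: fun :: mulR]>
[7] <C=-3, E=∅, K=[fun :: mulR]>
[8] <C=((λy. (1 * -1)) 0), E={q↦-3}, K=[mulR]>
[9] <C=(λy. (1 * -1)), E={q↦-3}, K=[arg :: mulR]>
[10] <C=0, E={q↦-3}, K=[fun :: mulR]>
[11] <C=(1 * -1), E={y↦0, q↦-3}, K=[mulR]>
[12] <C=1, E={y↦0, q↦-3}, K=[mulR :: mulR]>
[13] <C=-1, E={y↦0, q↦-3}, K=[mulL(1) :: mulR]>
[14] <C=(1 * ((if0 0 then 5 else 6) + ((λz. z) -3))), E=∅, K=[mulL(-1)]>
[15] <C=1, E=∅, K=[mulR :: mulL(-1)]>
[16] <C=((if0 0 then 5 else 6) + ((λz. z) -3)), E=∅, K=[mulL(1) :: mulL(-1)]>
[17] <C=(if0 0 then 5 else 6), E=∅, K=[addR :: mulL(1) :: mulL(-1)]>
[18] <C=0, E=∅, K=[if0 :: addR :: mulL(1) :: mulL(-1)]>
[19] <C=5, E=∅, K=[addR :: mulL(1) :: mulL(-1)]>
[20] <C=((λz. z) -3), E=∅, K=[addL(5) :: mulL(1) :: mulL(-1)]>
[21] <C=(λz. z), E=∅, K=[arg :: addL(5) :: mulL(1) :: mulL(-1)]>
[22] <C=-3, E=∅, K=[fun :: addL(5) :: mulL(1) :: mulL(-1)]>
[23] <C=z, E={z↦-3}, K=[addL(5) :: mulL(1) :: mulL(-1)]>
→ final value -2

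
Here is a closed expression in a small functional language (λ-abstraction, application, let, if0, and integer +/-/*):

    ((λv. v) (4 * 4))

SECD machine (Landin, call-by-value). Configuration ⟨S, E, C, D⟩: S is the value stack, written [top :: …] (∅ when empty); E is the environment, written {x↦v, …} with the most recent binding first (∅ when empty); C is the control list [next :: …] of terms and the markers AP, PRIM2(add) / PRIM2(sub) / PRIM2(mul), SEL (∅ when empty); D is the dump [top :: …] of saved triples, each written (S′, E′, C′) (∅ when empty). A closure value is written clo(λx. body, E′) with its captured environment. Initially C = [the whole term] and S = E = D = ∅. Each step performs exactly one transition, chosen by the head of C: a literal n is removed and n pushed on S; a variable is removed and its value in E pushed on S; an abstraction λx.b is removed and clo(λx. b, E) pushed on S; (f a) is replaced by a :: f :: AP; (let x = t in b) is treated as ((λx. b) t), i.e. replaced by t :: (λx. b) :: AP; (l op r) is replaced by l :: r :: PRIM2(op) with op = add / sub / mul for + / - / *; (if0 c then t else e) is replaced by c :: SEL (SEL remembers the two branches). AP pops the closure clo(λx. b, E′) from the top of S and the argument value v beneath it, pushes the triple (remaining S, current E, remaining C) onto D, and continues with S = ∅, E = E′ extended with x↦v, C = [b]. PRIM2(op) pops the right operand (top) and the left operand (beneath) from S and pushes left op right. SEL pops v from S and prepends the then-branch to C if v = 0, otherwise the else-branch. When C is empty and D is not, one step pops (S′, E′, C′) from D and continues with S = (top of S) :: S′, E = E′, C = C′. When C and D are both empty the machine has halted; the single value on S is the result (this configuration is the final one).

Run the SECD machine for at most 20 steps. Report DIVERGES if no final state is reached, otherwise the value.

[0] ⟨S=∅; E=∅; C=[((λv. v) (4 * 4))]; D=∅⟩
[1] ⟨S=∅; E=∅; C=[(4 * 4) :: (λv. v) :: AP]; D=∅⟩
[2] ⟨S=∅; E=∅; C=[4 :: 4 :: PRIM2(mul) :: (λv. v) :: AP]; D=∅⟩
[3] ⟨S=[4]; E=∅; C=[4 :: PRIM2(mul) :: (λv. v) :: AP]; D=∅⟩
[4] ⟨S=[4 :: 4]; E=∅; C=[PRIM2(mul) :: (λv. v) :: AP]; D=∅⟩
[5] ⟨S=[16]; E=∅; C=[(λv. v) :: AP]; D=∅⟩
[6] ⟨S=[clo(λv. v, ∅) :: 16]; E=∅; C=[AP]; D=∅⟩
[7] ⟨S=∅; E={v↦16}; C=[v]; D=[(∅, ∅, ∅)]⟩
[8] ⟨S=[16]; E={v↦16}; C=∅; D=[(∅, ∅, ∅)]⟩
[9] ⟨S=[16]; E=∅; C=∅; D=∅⟩
→ final value 16

Answer: 16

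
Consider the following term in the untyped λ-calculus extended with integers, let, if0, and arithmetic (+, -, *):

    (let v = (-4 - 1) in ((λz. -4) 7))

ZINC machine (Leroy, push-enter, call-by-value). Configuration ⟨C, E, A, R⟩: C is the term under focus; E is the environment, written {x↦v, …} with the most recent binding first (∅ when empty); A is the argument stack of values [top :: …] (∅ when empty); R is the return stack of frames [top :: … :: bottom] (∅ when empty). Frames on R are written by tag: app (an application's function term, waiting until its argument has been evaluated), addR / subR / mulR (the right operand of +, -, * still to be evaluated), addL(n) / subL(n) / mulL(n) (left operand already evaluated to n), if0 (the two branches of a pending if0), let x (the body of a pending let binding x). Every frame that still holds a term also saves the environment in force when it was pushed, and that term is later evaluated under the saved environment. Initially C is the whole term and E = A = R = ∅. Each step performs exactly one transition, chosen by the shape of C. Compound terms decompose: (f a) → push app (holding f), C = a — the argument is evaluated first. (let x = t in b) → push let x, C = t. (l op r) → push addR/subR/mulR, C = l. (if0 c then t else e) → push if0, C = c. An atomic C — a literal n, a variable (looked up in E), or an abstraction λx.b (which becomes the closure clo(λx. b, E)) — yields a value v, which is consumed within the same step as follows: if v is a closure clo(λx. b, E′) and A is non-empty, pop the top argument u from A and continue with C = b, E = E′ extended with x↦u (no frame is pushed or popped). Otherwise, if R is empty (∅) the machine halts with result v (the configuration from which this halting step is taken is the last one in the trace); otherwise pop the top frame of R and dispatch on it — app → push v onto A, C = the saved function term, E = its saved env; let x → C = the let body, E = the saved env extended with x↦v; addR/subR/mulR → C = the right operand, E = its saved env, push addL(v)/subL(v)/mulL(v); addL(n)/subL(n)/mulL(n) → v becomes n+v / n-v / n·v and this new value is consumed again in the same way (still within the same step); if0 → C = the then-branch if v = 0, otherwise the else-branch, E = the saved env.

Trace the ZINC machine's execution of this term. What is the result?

Answer: -4

Machine steps:
0. [C=(let v = (-4 - 1) in ((λz. -4) 7)) | E=∅ | A=∅ | R=∅]
1. [C=(-4 - 1) | E=∅ | A=∅ | R=[let v]]
2. [C=-4 | E=∅ | A=∅ | R=[subR :: let v]]
3. [C=1 | E=∅ | A=∅ | R=[subL(-4) :: let v]]
4. [C=((λz. -4) 7) | E={v↦-5} | A=∅ | R=∅]
5. [C=7 | E={v↦-5} | A=∅ | R=[app]]
6. [C=(λz. -4) | E={v↦-5} | A=[7] | R=∅]
7. [C=-4 | E={z↦7, v↦-5} | A=∅ | R=∅]
→ final value -4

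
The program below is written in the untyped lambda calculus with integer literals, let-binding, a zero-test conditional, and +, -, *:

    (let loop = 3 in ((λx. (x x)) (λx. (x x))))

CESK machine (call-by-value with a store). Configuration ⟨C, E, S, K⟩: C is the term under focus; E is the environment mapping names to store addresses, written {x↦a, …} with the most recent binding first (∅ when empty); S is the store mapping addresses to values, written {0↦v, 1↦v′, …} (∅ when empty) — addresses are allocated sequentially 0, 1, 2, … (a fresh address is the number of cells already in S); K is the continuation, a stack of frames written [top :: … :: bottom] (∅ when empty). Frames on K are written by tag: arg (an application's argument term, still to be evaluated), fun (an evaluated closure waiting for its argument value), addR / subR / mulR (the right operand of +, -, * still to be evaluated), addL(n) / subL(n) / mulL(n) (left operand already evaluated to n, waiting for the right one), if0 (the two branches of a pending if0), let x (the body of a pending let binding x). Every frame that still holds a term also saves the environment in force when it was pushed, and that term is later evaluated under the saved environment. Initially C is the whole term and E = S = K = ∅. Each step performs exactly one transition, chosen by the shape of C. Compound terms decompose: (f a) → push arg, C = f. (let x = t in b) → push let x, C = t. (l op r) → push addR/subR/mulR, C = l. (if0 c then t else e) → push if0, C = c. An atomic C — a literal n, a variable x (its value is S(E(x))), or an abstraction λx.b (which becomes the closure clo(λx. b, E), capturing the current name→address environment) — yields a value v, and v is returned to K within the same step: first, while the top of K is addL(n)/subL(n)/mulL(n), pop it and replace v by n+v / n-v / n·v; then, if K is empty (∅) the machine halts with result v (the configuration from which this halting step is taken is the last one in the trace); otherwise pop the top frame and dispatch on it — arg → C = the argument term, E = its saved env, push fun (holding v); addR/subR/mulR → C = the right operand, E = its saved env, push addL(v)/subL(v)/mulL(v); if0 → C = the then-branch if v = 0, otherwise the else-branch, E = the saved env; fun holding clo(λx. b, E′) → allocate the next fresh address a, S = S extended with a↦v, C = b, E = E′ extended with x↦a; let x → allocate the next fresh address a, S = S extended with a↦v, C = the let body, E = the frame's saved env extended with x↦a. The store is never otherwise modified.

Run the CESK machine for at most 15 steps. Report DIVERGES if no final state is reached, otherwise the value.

[0] [C=(let loop = 3 in ((λx. (x x)) (λx. (x x)))) | E=∅ | S=∅ | K=∅]
[1] [C=3 | E=∅ | S=∅ | K=[let loop]]
[2] [C=((λx. (x x)) (λx. (x x))) | E={loop↦0} | S={0↦3} | K=∅]
[3] [C=(λx. (x x)) | E={loop↦0} | S={0↦3} | K=[arg]]
[4] [C=(λx. (x x)) | E={loop↦0} | S={0↦3} | K=[fun]]
[5] [C=(x x) | E={x↦1, loop↦0} | S={0↦3, 1↦clo(λx. (x x), {loop↦0})} | K=∅]
[6] [C=x | E={x↦1, loop↦0} | S={0↦3, 1↦clo(λx. (x x), {loop↦0})} | K=[arg]]
[7] [C=x | E={x↦1, loop↦0} | S={0↦3, 1↦clo(λx. (x x), {loop↦0})} | K=[fun]]
[8] [C=(x x) | E={x↦2, loop↦0} | S={0↦3, 1↦clo(λx. (x x), {loop↦0}), 2↦clo(λx. (x x), {loop↦0})} | K=∅]
[9] [C=x | E={x↦2, loop↦0} | S={0↦3, 1↦clo(λx. (x x), {loop↦0}), 2↦clo(λx. (x x), {loop↦0})} | K=[arg]]
[10] [C=x | E={x↦2, loop↦0} | S={0↦3, 1↦clo(λx. (x x), {loop↦0}), 2↦clo(λx. (x x), {loop↦0})} | K=[fun]]
[11] [C=(x x) | E={x↦3, loop↦0} | S={0↦3, 1↦clo(λx. (x x), {loop↦0}), 2↦clo(λx. (x x), {loop↦0}), 3↦clo(λx. (x x), {loop↦0})} | K=∅]
[12] [C=x | E={x↦3, loop↦0} | S={0↦3, 1↦clo(λx. (x x), {loop↦0}), 2↦clo(λx. (x x), {loop↦0}), 3↦clo(λx. (x x), {loop↦0})} | K=[arg]]
[13] [C=x | E={x↦3, loop↦0} | S={0↦3, 1↦clo(λx. (x x), {loop↦0}), 2↦clo(λx. (x x), {loop↦0}), 3↦clo(λx. (x x), {loop↦0})} | K=[fun]]
[14] [C=(x x) | E={x↦4, loop↦0} | S={0↦3, 1↦clo(λx. (x x), {loop↦0}), 2↦clo(λx. (x x), {loop↦0}), 3↦clo(λx. (x x), {loop↦0}), 4↦clo(λx. (x x), {loop↦0})} | K=∅]
[15] [C=x | E={x↦4, loop↦0} | S={0↦3, 1↦clo(λx. (x x), {loop↦0}), 2↦clo(λx. (x x), {loop↦0}), 3↦clo(λx. (x x), {loop↦0}), 4↦clo(λx. (x x), {loop↦0})} | K=[arg]]
→ 15 transitions taken and the configuration is still not final: no result within 15 steps

Answer: DIVERGES (no final state within 15 steps)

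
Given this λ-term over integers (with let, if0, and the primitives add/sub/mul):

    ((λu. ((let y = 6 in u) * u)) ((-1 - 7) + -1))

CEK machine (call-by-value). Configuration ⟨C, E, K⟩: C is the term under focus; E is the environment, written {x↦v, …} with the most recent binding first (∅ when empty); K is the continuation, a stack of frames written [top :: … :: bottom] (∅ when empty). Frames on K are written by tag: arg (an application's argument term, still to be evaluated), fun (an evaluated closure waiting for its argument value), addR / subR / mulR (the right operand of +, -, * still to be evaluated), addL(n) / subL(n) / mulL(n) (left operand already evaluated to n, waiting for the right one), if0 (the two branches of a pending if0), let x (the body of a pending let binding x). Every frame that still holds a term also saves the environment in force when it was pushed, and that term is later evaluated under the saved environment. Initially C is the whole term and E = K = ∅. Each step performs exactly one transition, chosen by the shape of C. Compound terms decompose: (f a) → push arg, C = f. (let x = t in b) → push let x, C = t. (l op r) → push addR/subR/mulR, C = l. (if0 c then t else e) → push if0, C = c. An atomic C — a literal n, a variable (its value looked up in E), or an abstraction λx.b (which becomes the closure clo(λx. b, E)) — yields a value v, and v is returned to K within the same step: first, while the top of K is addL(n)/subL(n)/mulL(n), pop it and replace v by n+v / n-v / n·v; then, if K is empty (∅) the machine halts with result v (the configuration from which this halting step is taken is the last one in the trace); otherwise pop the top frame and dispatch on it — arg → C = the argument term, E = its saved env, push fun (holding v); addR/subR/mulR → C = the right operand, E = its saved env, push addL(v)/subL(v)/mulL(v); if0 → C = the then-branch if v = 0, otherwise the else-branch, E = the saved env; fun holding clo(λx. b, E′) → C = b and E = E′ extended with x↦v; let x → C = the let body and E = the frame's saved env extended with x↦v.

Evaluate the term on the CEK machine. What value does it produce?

Answer: 81

Execution trace:
step 0: [C=((λu. ((let y = 6 in u) * u)) ((-1 - 7) + -1)) | E=∅ | K=∅]
step 1: [C=(λu. ((let y = 6 in u) * u)) | E=∅ | K=[arg]]
step 2: [C=((-1 - 7) + -1) | E=∅ | K=[fun]]
step 3: [C=(-1 - 7) | E=∅ | K=[addR :: fun]]
step 4: [C=-1 | E=∅ | K=[subR :: addR :: fun]]
step 5: [C=7 | E=∅ | K=[subL(-1) :: addR :: fun]]
step 6: [C=-1 | E=∅ | K=[addL(-8) :: fun]]
step 7: [C=((let y = 6 in u) * u) | E={u↦-9} | K=∅]
step 8: [C=(let y = 6 in u) | E={u↦-9} | K=[mulR]]
step 9: [C=6 | E={u↦-9} | K=[let y :: mulR]]
step 10: [C=u | E={y↦6, u↦-9} | K=[mulR]]
step 11: [C=u | E={u↦-9} | K=[mulL(-9)]]
→ final value 81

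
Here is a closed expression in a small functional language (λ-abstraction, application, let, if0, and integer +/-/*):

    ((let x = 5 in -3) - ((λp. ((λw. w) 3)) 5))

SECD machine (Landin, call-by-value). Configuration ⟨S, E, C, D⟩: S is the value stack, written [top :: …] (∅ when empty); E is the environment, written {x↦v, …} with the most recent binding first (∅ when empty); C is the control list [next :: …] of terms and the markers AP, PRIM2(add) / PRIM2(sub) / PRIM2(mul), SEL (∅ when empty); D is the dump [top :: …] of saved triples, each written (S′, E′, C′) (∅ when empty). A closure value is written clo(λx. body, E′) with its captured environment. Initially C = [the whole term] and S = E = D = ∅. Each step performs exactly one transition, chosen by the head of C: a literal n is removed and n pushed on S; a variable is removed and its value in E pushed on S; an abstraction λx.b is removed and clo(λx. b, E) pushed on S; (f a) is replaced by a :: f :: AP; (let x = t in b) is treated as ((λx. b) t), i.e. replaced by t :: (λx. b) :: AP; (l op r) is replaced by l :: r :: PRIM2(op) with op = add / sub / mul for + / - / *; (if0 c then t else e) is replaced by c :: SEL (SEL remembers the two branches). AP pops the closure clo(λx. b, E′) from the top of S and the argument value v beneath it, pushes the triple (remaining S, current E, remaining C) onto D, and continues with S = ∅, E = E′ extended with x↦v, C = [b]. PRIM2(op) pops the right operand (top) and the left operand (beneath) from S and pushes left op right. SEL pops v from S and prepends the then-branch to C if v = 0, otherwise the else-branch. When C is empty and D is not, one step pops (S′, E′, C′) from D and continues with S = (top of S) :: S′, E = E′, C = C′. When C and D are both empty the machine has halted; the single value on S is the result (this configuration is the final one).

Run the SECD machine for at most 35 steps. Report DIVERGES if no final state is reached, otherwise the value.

Answer: -6

Execution trace:
[0] <S=∅, E=∅, C=[((let x = 5 in -3) - ((λp. ((λw. w) 3)) 5))], D=∅>
[1] <S=∅, E=∅, C=[(let x = 5 in -3) :: ((λp. ((λw. w) 3)) 5) :: PRIM2(sub)], D=∅>
[2] <S=∅, E=∅, C=[5 :: (λx. -3) :: AP :: ((λp. ((λw. w) 3)) 5) :: PRIM2(sub)], D=∅>
[3] <S=[5], E=∅, C=[(λx. -3) :: AP :: ((λp. ((λw. w) 3)) 5) :: PRIM2(sub)], D=∅>
[4] <S=[clo(λx. -3, ∅) :: 5], E=∅, C=[AP :: ((λp. ((λw. w) 3)) 5) :: PRIM2(sub)], D=∅>
[5] <S=∅, E={x↦5}, C=[-3], D=[(∅, ∅, [((λp. ((λw. w) 3)) 5) :: PRIM2(sub)])]>
[6] <S=[-3], E={x↦5}, C=∅, D=[(∅, ∅, [((λp. ((λw. w) 3)) 5) :: PRIM2(sub)])]>
[7] <S=[-3], E=∅, C=[((λp. ((λw. w) 3)) 5) :: PRIM2(sub)], D=∅>
[8] <S=[-3], E=∅, C=[5 :: (λp. ((λw. w) 3)) :: AP :: PRIM2(sub)], D=∅>
[9] <S=[5 :: -3], E=∅, C=[(λp. ((λw. w) 3)) :: AP :: PRIM2(sub)], D=∅>
[10] <S=[clo(λp. ((λw. w) 3), ∅) :: 5 :: -3], E=∅, C=[AP :: PRIM2(sub)], D=∅>
[11] <S=∅, E={p↦5}, C=[((λw. w) 3)], D=[([-3], ∅, [PRIM2(sub)])]>
[12] <S=∅, E={p↦5}, C=[3 :: (λw. w) :: AP], D=[([-3], ∅, [PRIM2(sub)])]>
[13] <S=[3], E={p↦5}, C=[(λw. w) :: AP], D=[([-3], ∅, [PRIM2(sub)])]>
[14] <S=[clo(λw. w, {p↦5}) :: 3], E={p↦5}, C=[AP], D=[([-3], ∅, [PRIM2(sub)])]>
[15] <S=∅, E={w↦3, p↦5}, C=[w], D=[(∅, {p↦5}, ∅) :: ([-3], ∅, [PRIM2(sub)])]>
[16] <S=[3], E={w↦3, p↦5}, C=∅, D=[(∅, {p↦5}, ∅) :: ([-3], ∅, [PRIM2(sub)])]>
[17] <S=[3], E={p↦5}, C=∅, D=[([-3], ∅, [PRIM2(sub)])]>
[18] <S=[3 :: -3], E=∅, C=[PRIM2(sub)], D=∅>
[19] <S=[-6], E=∅, C=∅, D=∅>
→ final value -6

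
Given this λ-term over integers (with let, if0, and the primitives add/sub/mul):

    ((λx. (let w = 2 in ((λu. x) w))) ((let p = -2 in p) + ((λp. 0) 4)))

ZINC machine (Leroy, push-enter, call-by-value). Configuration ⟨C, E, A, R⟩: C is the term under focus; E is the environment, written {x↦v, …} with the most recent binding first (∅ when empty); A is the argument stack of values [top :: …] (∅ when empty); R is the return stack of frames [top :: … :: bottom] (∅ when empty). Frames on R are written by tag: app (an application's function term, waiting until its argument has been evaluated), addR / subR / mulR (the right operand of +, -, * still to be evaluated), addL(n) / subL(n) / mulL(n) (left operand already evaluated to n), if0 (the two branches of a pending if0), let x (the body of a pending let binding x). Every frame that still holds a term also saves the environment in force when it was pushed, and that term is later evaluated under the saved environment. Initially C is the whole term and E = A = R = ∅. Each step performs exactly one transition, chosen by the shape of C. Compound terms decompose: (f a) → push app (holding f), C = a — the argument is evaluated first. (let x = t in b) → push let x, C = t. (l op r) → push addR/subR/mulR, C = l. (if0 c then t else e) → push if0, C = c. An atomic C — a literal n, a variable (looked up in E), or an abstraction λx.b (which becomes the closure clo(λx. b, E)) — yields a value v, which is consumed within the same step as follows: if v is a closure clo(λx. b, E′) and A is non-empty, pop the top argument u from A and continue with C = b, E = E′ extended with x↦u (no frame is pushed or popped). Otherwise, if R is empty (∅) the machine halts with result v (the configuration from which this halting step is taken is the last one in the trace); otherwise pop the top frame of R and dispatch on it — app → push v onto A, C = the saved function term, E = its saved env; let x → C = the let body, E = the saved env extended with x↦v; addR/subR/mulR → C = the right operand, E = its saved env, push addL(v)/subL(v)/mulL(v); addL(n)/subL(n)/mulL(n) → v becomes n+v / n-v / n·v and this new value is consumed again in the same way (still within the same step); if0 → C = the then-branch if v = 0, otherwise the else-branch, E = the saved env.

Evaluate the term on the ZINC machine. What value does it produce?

t=0: [C=((λx. (let w = 2 in ((λu. x) w))) ((let p = -2 in p) + ((λp. 0) 4))) | E=∅ | A=∅ | R=∅]
t=1: [C=((let p = -2 in p) + ((λp. 0) 4)) | E=∅ | A=∅ | R=[app]]
t=2: [C=(let p = -2 in p) | E=∅ | A=∅ | R=[addR :: app]]
t=3: [C=-2 | E=∅ | A=∅ | R=[let p :: addR :: app]]
t=4: [C=p | E={p↦-2} | A=∅ | R=[addR :: app]]
t=5: [C=((λp. 0) 4) | E=∅ | A=∅ | R=[addL(-2) :: app]]
t=6: [C=4 | E=∅ | A=∅ | R=[app :: addL(-2) :: app]]
t=7: [C=(λp. 0) | E=∅ | A=[4] | R=[addL(-2) :: app]]
t=8: [C=0 | E={p↦4} | A=∅ | R=[addL(-2) :: app]]
t=9: [C=(λx. (let w = 2 in ((λu. x) w))) | E=∅ | A=[-2] | R=∅]
t=10: [C=(let w = 2 in ((λu. x) w)) | E={x↦-2} | A=∅ | R=∅]
t=11: [C=2 | E={x↦-2} | A=∅ | R=[let w]]
t=12: [C=((λu. x) w) | E={w↦2, x↦-2} | A=∅ | R=∅]
t=13: [C=w | E={w↦2, x↦-2} | A=∅ | R=[app]]
t=14: [C=(λu. x) | E={w↦2, x↦-2} | A=[2] | R=∅]
t=15: [C=x | E={u↦2, w↦2, x↦-2} | A=∅ | R=∅]
→ final value -2

Answer: -2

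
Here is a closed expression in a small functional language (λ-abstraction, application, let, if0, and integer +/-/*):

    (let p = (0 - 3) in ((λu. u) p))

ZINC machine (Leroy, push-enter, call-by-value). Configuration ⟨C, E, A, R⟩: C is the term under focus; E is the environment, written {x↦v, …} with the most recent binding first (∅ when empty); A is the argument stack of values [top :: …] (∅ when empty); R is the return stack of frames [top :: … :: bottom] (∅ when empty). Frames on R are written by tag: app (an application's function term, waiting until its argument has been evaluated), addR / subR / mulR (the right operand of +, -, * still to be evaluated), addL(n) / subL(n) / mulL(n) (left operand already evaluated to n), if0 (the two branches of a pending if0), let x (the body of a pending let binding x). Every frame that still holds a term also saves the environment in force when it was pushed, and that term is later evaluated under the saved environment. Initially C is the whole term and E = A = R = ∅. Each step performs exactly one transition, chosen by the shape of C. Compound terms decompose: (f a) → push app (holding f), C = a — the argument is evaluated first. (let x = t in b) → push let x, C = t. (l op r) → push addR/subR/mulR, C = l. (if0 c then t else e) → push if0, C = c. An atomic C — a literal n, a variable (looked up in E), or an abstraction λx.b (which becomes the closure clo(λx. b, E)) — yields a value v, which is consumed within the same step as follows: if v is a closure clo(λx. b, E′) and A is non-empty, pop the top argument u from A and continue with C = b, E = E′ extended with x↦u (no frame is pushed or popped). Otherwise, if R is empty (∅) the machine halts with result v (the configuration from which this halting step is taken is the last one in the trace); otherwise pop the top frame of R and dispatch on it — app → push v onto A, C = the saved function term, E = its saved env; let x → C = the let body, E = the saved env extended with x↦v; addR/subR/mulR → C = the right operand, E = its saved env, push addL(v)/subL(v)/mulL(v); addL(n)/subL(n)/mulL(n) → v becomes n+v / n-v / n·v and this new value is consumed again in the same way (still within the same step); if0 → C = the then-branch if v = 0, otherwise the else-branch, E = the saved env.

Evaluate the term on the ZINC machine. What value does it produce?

step 0: ⟨C=(let p = (0 - 3) in ((λu. u) p)); E=∅; A=∅; R=∅⟩
step 1: ⟨C=(0 - 3); E=∅; A=∅; R=[let p]⟩
step 2: ⟨C=0; E=∅; A=∅; R=[subR :: let p]⟩
step 3: ⟨C=3; E=∅; A=∅; R=[subL(0) :: let p]⟩
step 4: ⟨C=((λu. u) p); E={p↦-3}; A=∅; R=∅⟩
step 5: ⟨C=p; E={p↦-3}; A=∅; R=[app]⟩
step 6: ⟨C=(λu. u); E={p↦-3}; A=[-3]; R=∅⟩
step 7: ⟨C=u; E={u↦-3, p↦-3}; A=∅; R=∅⟩
→ final value -3

Answer: -3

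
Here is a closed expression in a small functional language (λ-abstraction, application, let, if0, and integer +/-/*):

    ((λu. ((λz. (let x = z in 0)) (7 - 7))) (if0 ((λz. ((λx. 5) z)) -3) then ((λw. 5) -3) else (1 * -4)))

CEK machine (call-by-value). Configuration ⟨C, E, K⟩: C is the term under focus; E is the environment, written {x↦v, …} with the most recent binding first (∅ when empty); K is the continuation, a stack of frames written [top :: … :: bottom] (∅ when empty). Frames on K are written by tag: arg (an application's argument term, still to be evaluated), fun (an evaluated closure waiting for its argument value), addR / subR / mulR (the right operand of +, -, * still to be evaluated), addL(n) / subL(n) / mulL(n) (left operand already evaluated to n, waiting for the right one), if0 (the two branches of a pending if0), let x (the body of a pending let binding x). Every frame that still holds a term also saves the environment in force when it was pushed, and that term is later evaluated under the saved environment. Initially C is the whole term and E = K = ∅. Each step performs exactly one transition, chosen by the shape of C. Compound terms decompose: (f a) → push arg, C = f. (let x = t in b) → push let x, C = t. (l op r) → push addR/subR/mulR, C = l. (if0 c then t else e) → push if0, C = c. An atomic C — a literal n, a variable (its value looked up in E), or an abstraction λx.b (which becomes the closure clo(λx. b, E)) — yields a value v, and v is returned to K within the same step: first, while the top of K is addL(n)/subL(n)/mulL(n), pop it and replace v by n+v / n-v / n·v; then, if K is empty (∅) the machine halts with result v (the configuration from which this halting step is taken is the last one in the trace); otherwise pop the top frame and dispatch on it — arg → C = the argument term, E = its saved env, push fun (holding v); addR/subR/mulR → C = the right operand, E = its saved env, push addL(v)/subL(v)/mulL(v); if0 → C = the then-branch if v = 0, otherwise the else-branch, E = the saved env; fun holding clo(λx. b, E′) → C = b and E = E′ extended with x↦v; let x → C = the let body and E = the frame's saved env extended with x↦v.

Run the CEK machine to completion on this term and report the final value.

Answer: 0

Derivation:
0. [C=((λu. ((λz. (let x = z in 0)) (7 - 7))) (if0 ((λz. ((λx. 5) z)) -3) then ((λw. 5) -3) else (1 * -4))) | E=∅ | K=∅]
1. [C=(λu. ((λz. (let x = z in 0)) (7 - 7))) | E=∅ | K=[arg]]
2. [C=(if0 ((λz. ((λx. 5) z)) -3) then ((λw. 5) -3) else (1 * -4)) | E=∅ | K=[fun]]
3. [C=((λz. ((λx. 5) z)) -3) | E=∅ | K=[if0 :: fun]]
4. [C=(λz. ((λx. 5) z)) | E=∅ | K=[arg :: if0 :: fun]]
5. [C=-3 | E=∅ | K=[fun :: if0 :: fun]]
6. [C=((λx. 5) z) | E={z↦-3} | K=[if0 :: fun]]
7. [C=(λx. 5) | E={z↦-3} | K=[arg :: if0 :: fun]]
8. [C=z | E={z↦-3} | K=[fun :: if0 :: fun]]
9. [C=5 | E={x↦-3, z↦-3} | K=[if0 :: fun]]
10. [C=(1 * -4) | E=∅ | K=[fun]]
11. [C=1 | E=∅ | K=[mulR :: fun]]
12. [C=-4 | E=∅ | K=[mulL(1) :: fun]]
13. [C=((λz. (let x = z in 0)) (7 - 7)) | E={u↦-4} | K=∅]
14. [C=(λz. (let x = z in 0)) | E={u↦-4} | K=[arg]]
15. [C=(7 - 7) | E={u↦-4} | K=[fun]]
16. [C=7 | E={u↦-4} | K=[subR :: fun]]
17. [C=7 | E={u↦-4} | K=[subL(7) :: fun]]
18. [C=(let x = z in 0) | E={z↦0, u↦-4} | K=∅]
19. [C=z | E={z↦0, u↦-4} | K=[let x]]
20. [C=0 | E={x↦0, z↦0, u↦-4} | K=∅]
→ final value 0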